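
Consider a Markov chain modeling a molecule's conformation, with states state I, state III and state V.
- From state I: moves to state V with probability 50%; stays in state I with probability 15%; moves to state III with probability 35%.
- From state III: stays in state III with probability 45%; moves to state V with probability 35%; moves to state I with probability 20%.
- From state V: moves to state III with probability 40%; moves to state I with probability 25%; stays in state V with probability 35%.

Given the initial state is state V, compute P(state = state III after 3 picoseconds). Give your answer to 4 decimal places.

0.4101

Propagate the distribution vector 3 picoseconds from state V.
After 0 picoseconds: (0.0000, 0.0000, 1.0000)
After 1 picosecond: (0.2500, 0.4000, 0.3500)
After 2 picoseconds: (0.2050, 0.4075, 0.3875)
After 3 picoseconds: (0.2091, 0.4101, 0.3808)
P(in state III after 3 picoseconds) = 0.4101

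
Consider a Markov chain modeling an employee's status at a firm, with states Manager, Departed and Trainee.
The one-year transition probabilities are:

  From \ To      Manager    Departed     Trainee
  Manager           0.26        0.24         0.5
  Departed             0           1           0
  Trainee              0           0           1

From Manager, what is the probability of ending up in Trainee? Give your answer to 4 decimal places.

0.6757

Let h(s) be the probability of absorption at Trainee starting from transient state s. Then h(Trainee) = 1 and h(Departed) = 0. By first-step analysis:
h(Manager) = 0.26·h(Manager) + 0.24·0 + 0.5·1
Solving: h(Manager) = 0.6757.
Starting from Manager, the probability is 0.6757.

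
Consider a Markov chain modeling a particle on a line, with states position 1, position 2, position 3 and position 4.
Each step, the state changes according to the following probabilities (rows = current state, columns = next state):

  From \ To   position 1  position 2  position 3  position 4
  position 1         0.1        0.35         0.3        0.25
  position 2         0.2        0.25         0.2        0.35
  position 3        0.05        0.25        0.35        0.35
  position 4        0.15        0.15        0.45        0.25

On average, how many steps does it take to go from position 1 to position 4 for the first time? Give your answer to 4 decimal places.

Let t(s) be the expected number of steps to first reach position 4 from state s, with t(position 4) = 0. Conditioning on the first step:
t(position 1) = 1 + 0.1·t(position 1) + 0.35·t(position 2) + 0.3·t(position 3)
t(position 2) = 1 + 0.2·t(position 1) + 0.25·t(position 2) + 0.2·t(position 3)
t(position 3) = 1 + 0.05·t(position 1) + 0.25·t(position 2) + 0.35·t(position 3)
Solving: t(position 1) = 3.2496, t(position 2) = 2.9827, t(position 3) = 2.9356.
Expected steps from position 1 to position 4: 3.2496.

3.2496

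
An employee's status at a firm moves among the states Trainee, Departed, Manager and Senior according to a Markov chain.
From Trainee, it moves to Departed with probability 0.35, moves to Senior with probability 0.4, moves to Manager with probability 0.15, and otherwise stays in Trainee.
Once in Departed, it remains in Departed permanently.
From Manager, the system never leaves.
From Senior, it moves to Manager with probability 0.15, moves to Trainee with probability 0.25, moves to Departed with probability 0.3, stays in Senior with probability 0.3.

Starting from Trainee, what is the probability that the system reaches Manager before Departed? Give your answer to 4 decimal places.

0.3113

Let h(s) be the probability of absorption at Manager starting from transient state s. Then h(Manager) = 1 and h(Departed) = 0. By first-step analysis:
h(Trainee) = 0.1·h(Trainee) + 0.35·0 + 0.15·1 + 0.4·h(Senior)
h(Senior) = 0.25·h(Trainee) + 0.3·0 + 0.15·1 + 0.3·h(Senior)
Solving: h(Trainee) = 0.3113, h(Senior) = 0.3255.
Starting from Trainee, the probability is 0.3113.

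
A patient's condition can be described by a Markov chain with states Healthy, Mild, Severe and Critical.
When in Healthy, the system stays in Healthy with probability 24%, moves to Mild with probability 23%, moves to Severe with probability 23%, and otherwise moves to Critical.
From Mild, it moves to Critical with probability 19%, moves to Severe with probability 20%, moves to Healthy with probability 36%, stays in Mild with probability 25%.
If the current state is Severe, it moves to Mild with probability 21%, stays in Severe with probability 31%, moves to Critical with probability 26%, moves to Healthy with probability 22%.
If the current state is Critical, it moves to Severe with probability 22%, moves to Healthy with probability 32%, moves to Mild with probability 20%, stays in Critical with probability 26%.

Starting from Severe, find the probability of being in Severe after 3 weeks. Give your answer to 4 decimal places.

0.2405

Propagate the distribution vector 3 weeks from Severe.
After 0 weeks: (0.0000, 0.0000, 1.0000, 0.0000)
After 1 week: (0.2200, 0.2100, 0.3100, 0.2600)
After 2 weeks: (0.2798, 0.2202, 0.2459, 0.2541)
After 3 weeks: (0.2818, 0.2219, 0.2405, 0.2558)
P(in Severe after 3 weeks) = 0.2405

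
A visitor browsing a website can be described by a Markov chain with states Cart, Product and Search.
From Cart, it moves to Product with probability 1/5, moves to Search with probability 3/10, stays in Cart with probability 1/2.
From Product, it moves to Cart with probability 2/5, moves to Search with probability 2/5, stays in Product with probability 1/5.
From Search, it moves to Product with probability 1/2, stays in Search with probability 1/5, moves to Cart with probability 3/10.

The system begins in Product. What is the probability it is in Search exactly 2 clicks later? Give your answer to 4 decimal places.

0.2800

Sum over the intermediate state after 1 click:
P = P(Product→Cart)·P(Cart→Search) + P(Product→Product)·P(Product→Search) + P(Product→Search)·P(Search→Search)
  = 0.4×0.3 + 0.2×0.4 + 0.4×0.2
  = 0.1200 + 0.0800 + 0.0800 = 0.2800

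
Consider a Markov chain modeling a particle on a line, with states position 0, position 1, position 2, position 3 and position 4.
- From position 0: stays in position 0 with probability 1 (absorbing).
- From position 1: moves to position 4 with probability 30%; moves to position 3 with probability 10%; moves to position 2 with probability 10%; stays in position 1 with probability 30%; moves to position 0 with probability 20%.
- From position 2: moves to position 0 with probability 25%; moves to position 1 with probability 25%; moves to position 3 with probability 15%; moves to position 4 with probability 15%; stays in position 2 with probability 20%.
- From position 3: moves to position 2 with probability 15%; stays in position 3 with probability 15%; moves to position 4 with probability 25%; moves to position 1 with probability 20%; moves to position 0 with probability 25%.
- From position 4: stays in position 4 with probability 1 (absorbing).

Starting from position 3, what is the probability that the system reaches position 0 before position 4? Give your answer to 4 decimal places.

Let h(s) be the probability of absorption at position 0 starting from transient state s. Then h(position 0) = 1 and h(position 4) = 0. By first-step analysis:
h(position 1) = 0.2·1 + 0.3·h(position 1) + 0.1·h(position 2) + 0.1·h(position 3) + 0.3·0
h(position 2) = 0.25·1 + 0.25·h(position 1) + 0.2·h(position 2) + 0.15·h(position 3) + 0.15·0
h(position 3) = 0.25·1 + 0.2·h(position 1) + 0.15·h(position 2) + 0.15·h(position 3) + 0.25·0
Solving: h(position 1) = 0.4330, h(position 2) = 0.5399, h(position 3) = 0.4913.
Starting from position 3, the probability is 0.4913.

0.4913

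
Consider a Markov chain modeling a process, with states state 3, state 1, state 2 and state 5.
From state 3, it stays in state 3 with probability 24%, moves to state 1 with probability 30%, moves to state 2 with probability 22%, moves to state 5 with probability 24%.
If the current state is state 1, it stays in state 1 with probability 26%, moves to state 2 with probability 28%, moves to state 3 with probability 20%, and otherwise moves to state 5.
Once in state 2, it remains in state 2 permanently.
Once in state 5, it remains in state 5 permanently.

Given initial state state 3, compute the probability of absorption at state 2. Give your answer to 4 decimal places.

Let h(s) be the probability of absorption at state 2 starting from transient state s. Then h(state 2) = 1 and h(state 5) = 0. By first-step analysis:
h(state 3) = 0.24·h(state 3) + 0.3·h(state 1) + 0.22·1 + 0.24·0
h(state 1) = 0.2·h(state 3) + 0.26·h(state 1) + 0.28·1 + 0.26·0
Solving: h(state 3) = 0.4912, h(state 1) = 0.5111.
Starting from state 3, the probability is 0.4912.

0.4912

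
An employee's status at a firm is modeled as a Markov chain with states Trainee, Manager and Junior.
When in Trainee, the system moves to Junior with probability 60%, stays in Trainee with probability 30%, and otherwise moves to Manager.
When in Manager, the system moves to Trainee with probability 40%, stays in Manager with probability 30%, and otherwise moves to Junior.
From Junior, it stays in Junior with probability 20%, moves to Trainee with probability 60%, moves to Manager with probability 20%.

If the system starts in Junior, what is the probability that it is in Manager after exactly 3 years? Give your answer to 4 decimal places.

0.1780

Propagate the distribution vector 3 years from Junior.
After 0 years: (0.0000, 0.0000, 1.0000)
After 1 year: (0.6000, 0.2000, 0.2000)
After 2 years: (0.3800, 0.1600, 0.4600)
After 3 years: (0.4540, 0.1780, 0.3680)
P(in Manager after 3 years) = 0.1780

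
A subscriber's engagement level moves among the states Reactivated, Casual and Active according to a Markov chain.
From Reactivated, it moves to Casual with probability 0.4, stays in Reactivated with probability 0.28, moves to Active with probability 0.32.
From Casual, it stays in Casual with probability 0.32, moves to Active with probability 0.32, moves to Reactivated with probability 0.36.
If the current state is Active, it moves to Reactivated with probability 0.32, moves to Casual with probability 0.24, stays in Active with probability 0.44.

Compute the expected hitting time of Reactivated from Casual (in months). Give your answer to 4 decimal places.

2.8947

Let t(s) be the expected number of months to first reach Reactivated from state s, with t(Reactivated) = 0. Conditioning on the first month:
t(Casual) = 1 + 0.32·t(Casual) + 0.32·t(Active)
t(Active) = 1 + 0.24·t(Casual) + 0.44·t(Active)
Solving: t(Casual) = 2.8947, t(Active) = 3.0263.
Expected months from Casual to Reactivated: 2.8947.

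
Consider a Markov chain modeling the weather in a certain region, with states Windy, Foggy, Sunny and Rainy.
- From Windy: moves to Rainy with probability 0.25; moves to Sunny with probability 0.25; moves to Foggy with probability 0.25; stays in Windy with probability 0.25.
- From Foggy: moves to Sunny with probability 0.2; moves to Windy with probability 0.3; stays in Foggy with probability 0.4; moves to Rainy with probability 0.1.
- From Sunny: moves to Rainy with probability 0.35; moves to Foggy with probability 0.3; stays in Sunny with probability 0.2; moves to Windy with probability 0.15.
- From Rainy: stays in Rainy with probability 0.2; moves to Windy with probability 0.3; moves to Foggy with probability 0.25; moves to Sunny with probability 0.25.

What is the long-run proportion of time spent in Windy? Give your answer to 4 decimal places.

Let the stationary distribution be π with π = πP and π_1 + π_2 + π_3 + π_4 = 1.
π_1 = 0.25·π_1 + 0.3·π_2 + 0.15·π_3 + 0.3·π_4
π_2 = 0.25·π_1 + 0.4·π_2 + 0.3·π_3 + 0.25·π_4
π_3 = 0.25·π_1 + 0.2·π_2 + 0.2·π_3 + 0.25·π_4
Solving with the normalization constraint gives π = (0.2538, 0.3073, 0.2235, 0.2155).
So the stationary probability of Windy is 0.2538.

0.2538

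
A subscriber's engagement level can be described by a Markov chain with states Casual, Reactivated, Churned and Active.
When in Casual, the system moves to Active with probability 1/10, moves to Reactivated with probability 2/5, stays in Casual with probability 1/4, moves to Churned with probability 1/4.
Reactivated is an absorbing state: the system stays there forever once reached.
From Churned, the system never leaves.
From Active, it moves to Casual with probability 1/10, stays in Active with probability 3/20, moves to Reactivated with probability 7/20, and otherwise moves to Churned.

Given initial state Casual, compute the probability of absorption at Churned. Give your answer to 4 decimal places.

Let h(s) be the probability of absorption at Churned starting from transient state s. Then h(Churned) = 1 and h(Reactivated) = 0. By first-step analysis:
h(Casual) = 0.25·h(Casual) + 0.4·0 + 0.25·1 + 0.1·h(Active)
h(Active) = 0.1·h(Casual) + 0.35·0 + 0.4·1 + 0.15·h(Active)
Solving: h(Casual) = 0.4024, h(Active) = 0.5179.
Starting from Casual, the probability is 0.4024.

0.4024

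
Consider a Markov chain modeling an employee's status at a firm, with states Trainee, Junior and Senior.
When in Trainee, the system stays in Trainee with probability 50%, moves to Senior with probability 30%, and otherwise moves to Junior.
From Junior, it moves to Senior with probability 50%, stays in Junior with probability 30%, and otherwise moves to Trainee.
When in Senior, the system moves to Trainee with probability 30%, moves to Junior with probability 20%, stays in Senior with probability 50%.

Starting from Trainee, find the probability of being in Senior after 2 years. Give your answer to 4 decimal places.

Sum over the intermediate state after 1 year:
P = P(Trainee→Trainee)·P(Trainee→Senior) + P(Trainee→Junior)·P(Junior→Senior) + P(Trainee→Senior)·P(Senior→Senior)
  = 0.5×0.3 + 0.2×0.5 + 0.3×0.5
  = 0.1500 + 0.1000 + 0.1500 = 0.4000

0.4000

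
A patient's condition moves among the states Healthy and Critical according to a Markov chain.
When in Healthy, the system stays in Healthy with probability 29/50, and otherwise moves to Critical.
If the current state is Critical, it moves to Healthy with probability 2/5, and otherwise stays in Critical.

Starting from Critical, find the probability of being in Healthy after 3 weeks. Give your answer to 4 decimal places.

Propagate the distribution vector 3 weeks from Critical.
After 0 weeks: (0.0000, 1.0000)
After 1 week: (0.4000, 0.6000)
After 2 weeks: (0.4720, 0.5280)
After 3 weeks: (0.4850, 0.5150)
P(in Healthy after 3 weeks) = 0.4850

0.4850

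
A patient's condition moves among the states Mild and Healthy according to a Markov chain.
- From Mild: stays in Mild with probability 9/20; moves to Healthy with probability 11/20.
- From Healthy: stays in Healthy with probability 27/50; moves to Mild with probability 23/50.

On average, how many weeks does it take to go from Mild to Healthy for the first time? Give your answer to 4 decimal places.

1.8182

Let t(s) be the expected number of weeks to first reach Healthy from state s, with t(Healthy) = 0. Conditioning on the first week:
t(Mild) = 1 + 0.45·t(Mild)
Solving: t(Mild) = 1.8182.
Expected weeks from Mild to Healthy: 1.8182.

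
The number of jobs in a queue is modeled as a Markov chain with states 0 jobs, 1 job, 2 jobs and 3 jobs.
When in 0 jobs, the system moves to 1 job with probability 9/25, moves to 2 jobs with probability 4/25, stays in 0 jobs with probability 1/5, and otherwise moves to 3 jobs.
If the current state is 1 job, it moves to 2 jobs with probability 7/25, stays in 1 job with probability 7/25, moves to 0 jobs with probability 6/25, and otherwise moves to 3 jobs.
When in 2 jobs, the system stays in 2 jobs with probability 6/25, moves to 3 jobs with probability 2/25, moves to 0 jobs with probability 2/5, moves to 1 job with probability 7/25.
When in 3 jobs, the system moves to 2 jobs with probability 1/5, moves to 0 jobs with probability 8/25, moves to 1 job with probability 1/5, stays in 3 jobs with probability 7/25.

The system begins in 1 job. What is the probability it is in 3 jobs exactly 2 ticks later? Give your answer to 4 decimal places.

Propagate the distribution vector 2 ticks from 1 job.
After 0 ticks: (0.0000, 1.0000, 0.0000, 0.0000)
After 1 tick: (0.2400, 0.2800, 0.2800, 0.2000)
After 2 ticks: (0.2912, 0.2832, 0.2240, 0.2016)
P(in 3 jobs after 2 ticks) = 0.2016

0.2016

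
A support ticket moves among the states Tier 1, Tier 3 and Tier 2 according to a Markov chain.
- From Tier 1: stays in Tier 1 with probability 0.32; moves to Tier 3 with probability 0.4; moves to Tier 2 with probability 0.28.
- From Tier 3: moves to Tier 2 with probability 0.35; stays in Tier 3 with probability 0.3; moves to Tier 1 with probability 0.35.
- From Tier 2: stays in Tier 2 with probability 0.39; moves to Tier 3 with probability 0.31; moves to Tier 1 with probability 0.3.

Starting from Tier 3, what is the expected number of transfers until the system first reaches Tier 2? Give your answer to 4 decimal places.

3.0655

Let t(s) be the expected number of transfers to first reach Tier 2 from state s, with t(Tier 2) = 0. Conditioning on the first transfer:
t(Tier 1) = 1 + 0.32·t(Tier 1) + 0.4·t(Tier 3)
t(Tier 3) = 1 + 0.35·t(Tier 1) + 0.3·t(Tier 3)
Solving: t(Tier 1) = 3.2738, t(Tier 3) = 3.0655.
Expected transfers from Tier 3 to Tier 2: 3.0655.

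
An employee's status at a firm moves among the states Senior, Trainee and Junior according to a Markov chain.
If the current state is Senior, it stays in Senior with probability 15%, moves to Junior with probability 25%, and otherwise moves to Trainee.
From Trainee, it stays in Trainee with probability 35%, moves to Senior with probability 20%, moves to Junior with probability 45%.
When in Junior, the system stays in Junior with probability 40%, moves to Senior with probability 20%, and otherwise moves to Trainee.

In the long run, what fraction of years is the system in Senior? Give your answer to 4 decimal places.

Let the stationary distribution be π with π = πP and π_1 + π_2 + π_3 = 1.
π_1 = 0.15·π_1 + 0.2·π_2 + 0.2·π_3
π_2 = 0.6·π_1 + 0.35·π_2 + 0.4·π_3
Solving with the normalization constraint gives π = (0.1905, 0.4172, 0.3923).
So the stationary probability of Senior is 0.1905.

0.1905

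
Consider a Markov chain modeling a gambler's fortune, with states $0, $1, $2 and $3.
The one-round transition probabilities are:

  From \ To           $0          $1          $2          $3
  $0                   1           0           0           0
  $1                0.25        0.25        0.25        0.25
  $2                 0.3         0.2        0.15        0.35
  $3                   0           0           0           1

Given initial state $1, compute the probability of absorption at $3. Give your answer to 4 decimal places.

Let h(s) be the probability of absorption at $3 starting from transient state s. Then h($3) = 1 and h($0) = 0. By first-step analysis:
h($1) = 0.25·0 + 0.25·h($1) + 0.25·h($2) + 0.25·1
h($2) = 0.3·0 + 0.2·h($1) + 0.15·h($2) + 0.35·1
Solving: h($1) = 0.5106, h($2) = 0.5319.
Starting from $1, the probability is 0.5106.

0.5106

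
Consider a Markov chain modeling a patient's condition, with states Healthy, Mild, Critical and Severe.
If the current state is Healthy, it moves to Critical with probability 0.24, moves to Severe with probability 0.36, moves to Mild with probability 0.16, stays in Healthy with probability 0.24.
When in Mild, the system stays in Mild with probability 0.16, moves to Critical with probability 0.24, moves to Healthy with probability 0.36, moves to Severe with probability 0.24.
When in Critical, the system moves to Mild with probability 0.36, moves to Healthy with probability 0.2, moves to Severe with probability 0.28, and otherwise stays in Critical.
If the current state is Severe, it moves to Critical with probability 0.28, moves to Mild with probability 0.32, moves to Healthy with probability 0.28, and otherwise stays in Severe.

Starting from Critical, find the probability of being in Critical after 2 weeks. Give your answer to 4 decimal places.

Propagate the distribution vector 2 weeks from Critical.
After 0 weeks: (0.0000, 0.0000, 1.0000, 0.0000)
After 1 week: (0.2000, 0.3600, 0.1600, 0.2800)
After 2 weeks: (0.2880, 0.2368, 0.2384, 0.2368)
P(in Critical after 2 weeks) = 0.2384

0.2384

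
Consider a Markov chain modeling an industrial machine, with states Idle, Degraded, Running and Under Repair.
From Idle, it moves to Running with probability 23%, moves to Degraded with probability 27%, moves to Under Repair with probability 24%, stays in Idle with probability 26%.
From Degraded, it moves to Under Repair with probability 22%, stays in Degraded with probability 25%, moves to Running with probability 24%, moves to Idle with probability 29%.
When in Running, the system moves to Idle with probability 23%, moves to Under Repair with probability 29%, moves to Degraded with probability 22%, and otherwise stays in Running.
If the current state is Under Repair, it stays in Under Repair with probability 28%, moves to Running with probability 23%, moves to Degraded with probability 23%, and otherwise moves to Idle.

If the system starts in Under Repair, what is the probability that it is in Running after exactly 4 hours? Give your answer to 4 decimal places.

Propagate the distribution vector 4 hours from Under Repair.
After 0 hours: (0.0000, 0.0000, 0.0000, 1.0000)
After 1 hour: (0.2600, 0.2300, 0.2300, 0.2800)
After 2 hours: (0.2600, 0.2427, 0.2392, 0.2581)
After 3 hours: (0.2601, 0.2429, 0.2396, 0.2574)
After 4 hours: (0.2601, 0.2429, 0.2396, 0.2574)
P(in Running after 4 hours) = 0.2396

0.2396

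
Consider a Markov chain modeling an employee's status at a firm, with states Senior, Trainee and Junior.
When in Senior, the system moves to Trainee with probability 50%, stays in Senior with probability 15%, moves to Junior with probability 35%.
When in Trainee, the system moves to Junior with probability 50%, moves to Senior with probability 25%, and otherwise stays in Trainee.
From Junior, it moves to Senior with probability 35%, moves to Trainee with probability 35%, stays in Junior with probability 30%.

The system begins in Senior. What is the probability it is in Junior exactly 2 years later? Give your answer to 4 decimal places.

Sum over the intermediate state after 1 year:
P = P(Senior→Senior)·P(Senior→Junior) + P(Senior→Trainee)·P(Trainee→Junior) + P(Senior→Junior)·P(Junior→Junior)
  = 0.15×0.35 + 0.5×0.5 + 0.35×0.3
  = 0.0525 + 0.2500 + 0.1050 = 0.4075

0.4075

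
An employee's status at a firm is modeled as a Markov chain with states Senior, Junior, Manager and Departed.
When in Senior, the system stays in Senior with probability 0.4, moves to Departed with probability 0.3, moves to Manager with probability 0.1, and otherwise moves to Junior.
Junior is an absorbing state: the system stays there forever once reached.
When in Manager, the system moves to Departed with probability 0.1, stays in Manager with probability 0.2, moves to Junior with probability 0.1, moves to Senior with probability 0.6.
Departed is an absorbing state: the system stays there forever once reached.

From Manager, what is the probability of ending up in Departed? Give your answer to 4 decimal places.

Let h(s) be the probability of absorption at Departed starting from transient state s. Then h(Departed) = 1 and h(Junior) = 0. By first-step analysis:
h(Senior) = 0.4·h(Senior) + 0.2·0 + 0.1·h(Manager) + 0.3·1
h(Manager) = 0.6·h(Senior) + 0.1·0 + 0.2·h(Manager) + 0.1·1
Solving: h(Senior) = 0.5952, h(Manager) = 0.5714.
Starting from Manager, the probability is 0.5714.

0.5714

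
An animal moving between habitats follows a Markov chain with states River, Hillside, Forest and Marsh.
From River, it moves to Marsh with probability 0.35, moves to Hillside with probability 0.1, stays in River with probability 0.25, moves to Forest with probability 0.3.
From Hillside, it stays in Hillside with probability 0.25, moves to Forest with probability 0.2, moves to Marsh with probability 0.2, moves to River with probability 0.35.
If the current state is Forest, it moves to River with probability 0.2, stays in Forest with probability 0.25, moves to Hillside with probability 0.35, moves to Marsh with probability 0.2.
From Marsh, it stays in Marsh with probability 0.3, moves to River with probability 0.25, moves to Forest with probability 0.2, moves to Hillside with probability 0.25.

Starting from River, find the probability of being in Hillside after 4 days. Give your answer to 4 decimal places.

Propagate the distribution vector 4 days from River.
After 0 days: (1.0000, 0.0000, 0.0000, 0.0000)
After 1 day: (0.2500, 0.1000, 0.3000, 0.3500)
After 2 days: (0.2450, 0.2425, 0.2400, 0.2725)
After 3 days: (0.2623, 0.2373, 0.2365, 0.2640)
After 4 days: (0.2619, 0.2343, 0.2381, 0.2657)
P(in Hillside after 4 days) = 0.2343

0.2343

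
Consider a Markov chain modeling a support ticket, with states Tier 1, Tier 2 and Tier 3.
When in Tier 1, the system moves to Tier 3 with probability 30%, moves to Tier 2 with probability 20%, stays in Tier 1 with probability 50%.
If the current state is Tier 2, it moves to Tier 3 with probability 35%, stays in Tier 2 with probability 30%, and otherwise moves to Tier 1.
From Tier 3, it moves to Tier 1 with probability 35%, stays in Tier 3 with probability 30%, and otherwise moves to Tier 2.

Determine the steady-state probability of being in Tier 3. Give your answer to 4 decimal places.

Let the stationary distribution be π with π = πP and π_1 + π_2 + π_3 = 1.
π_1 = 0.5·π_1 + 0.35·π_2 + 0.35·π_3
π_2 = 0.2·π_1 + 0.3·π_2 + 0.35·π_3
Solving with the normalization constraint gives π = (0.4118, 0.2745, 0.3137).
So the stationary probability of Tier 3 is 0.3137.

0.3137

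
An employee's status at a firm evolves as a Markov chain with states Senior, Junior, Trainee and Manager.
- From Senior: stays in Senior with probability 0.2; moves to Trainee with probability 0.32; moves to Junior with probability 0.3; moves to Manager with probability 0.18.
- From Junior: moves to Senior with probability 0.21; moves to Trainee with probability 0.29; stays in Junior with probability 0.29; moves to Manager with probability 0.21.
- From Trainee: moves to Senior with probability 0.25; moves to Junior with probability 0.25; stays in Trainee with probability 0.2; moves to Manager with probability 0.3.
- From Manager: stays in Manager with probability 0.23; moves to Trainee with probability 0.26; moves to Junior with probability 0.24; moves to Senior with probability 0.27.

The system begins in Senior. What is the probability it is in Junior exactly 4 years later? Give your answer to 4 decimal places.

Propagate the distribution vector 4 years from Senior.
After 0 years: (1.0000, 0.0000, 0.0000, 0.0000)
After 1 year: (0.2000, 0.3000, 0.3200, 0.1800)
After 2 years: (0.2316, 0.2702, 0.2618, 0.2364)
After 3 years: (0.2323, 0.2700, 0.2663, 0.2313)
After 4 years: (0.2322, 0.2701, 0.2661, 0.2316)
P(in Junior after 4 years) = 0.2701

0.2701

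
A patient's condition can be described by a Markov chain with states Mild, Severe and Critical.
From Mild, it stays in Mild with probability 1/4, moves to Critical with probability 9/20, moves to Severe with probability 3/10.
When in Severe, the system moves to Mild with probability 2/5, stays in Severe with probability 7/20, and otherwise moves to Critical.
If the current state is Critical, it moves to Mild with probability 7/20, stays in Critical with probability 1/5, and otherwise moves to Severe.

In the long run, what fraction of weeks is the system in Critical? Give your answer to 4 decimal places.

0.3018

Let the stationary distribution be π with π = πP and π_1 + π_2 + π_3 = 1.
π_1 = 0.25·π_1 + 0.4·π_2 + 0.35·π_3
π_2 = 0.3·π_1 + 0.35·π_2 + 0.45·π_3
Solving with the normalization constraint gives π = (0.3347, 0.3634, 0.3018).
So the stationary probability of Critical is 0.3018.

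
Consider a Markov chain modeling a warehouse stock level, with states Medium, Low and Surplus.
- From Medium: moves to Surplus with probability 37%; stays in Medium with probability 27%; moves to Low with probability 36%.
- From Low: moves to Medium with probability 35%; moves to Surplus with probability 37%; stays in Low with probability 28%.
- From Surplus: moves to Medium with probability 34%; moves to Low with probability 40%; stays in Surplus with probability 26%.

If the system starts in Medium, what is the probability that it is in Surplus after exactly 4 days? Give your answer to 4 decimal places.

Propagate the distribution vector 4 days from Medium.
After 0 days: (1.0000, 0.0000, 0.0000)
After 1 day: (0.2700, 0.3600, 0.3700)
After 2 days: (0.3247, 0.3460, 0.3293)
After 3 days: (0.3207, 0.3455, 0.3338)
After 4 days: (0.3210, 0.3457, 0.3333)
P(in Surplus after 4 days) = 0.3333

0.3333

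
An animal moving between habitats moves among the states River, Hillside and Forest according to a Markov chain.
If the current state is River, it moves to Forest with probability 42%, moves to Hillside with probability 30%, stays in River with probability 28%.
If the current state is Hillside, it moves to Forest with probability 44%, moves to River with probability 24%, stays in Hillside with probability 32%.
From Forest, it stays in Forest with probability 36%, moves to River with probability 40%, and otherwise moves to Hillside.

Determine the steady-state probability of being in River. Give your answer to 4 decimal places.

0.3169

Let the stationary distribution be π with π = πP and π_1 + π_2 + π_3 = 1.
π_1 = 0.28·π_1 + 0.24·π_2 + 0.4·π_3
π_2 = 0.3·π_1 + 0.32·π_2 + 0.24·π_3
Solving with the normalization constraint gives π = (0.3169, 0.2815, 0.4015).
So the stationary probability of River is 0.3169.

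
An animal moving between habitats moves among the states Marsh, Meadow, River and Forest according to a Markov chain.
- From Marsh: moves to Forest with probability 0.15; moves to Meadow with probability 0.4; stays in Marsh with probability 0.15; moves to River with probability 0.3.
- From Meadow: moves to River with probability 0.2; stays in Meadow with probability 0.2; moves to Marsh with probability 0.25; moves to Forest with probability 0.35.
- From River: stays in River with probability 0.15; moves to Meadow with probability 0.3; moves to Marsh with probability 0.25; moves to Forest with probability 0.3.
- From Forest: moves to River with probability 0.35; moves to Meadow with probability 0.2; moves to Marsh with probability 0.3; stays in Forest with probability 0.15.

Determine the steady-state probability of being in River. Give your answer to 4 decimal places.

Let the stationary distribution be π with π = πP and π_1 + π_2 + π_3 + π_4 = 1.
π_1 = 0.15·π_1 + 0.25·π_2 + 0.25·π_3 + 0.3·π_4
π_2 = 0.4·π_1 + 0.2·π_2 + 0.3·π_3 + 0.2·π_4
π_3 = 0.3·π_1 + 0.2·π_2 + 0.15·π_3 + 0.35·π_4
Solving with the normalization constraint gives π = (0.2383, 0.2724, 0.2477, 0.2416).
So the stationary probability of River is 0.2477.

0.2477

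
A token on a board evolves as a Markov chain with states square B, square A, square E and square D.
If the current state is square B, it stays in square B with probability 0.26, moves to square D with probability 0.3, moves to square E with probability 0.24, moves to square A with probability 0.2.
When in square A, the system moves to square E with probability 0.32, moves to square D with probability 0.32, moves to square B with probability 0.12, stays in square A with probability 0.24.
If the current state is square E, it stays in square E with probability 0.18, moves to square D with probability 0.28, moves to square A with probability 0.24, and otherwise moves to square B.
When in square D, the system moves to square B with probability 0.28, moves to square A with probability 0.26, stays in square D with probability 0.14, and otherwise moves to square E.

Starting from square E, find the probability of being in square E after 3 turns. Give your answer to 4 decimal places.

0.2630

Propagate the distribution vector 3 turns from square E.
After 0 turns: (0.0000, 0.0000, 1.0000, 0.0000)
After 1 turn: (0.3000, 0.2400, 0.1800, 0.2800)
After 2 turns: (0.2392, 0.2336, 0.2708, 0.2564)
After 3 turns: (0.2433, 0.2356, 0.2630, 0.2582)
P(in square E after 3 turns) = 0.2630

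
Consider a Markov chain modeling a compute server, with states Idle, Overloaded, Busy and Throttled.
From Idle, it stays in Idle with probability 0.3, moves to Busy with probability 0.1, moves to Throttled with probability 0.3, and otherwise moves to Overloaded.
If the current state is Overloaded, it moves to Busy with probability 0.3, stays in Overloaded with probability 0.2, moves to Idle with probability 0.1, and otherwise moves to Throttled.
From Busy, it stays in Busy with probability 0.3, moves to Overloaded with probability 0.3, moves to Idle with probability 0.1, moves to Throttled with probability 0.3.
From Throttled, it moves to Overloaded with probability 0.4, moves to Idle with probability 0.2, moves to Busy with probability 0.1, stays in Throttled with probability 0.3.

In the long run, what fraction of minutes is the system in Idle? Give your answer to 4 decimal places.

0.1663

Let the stationary distribution be π with π = πP and π_1 + π_2 + π_3 + π_4 = 1.
π_1 = 0.3·π_1 + 0.1·π_2 + 0.1·π_3 + 0.2·π_4
π_2 = 0.3·π_1 + 0.2·π_2 + 0.3·π_3 + 0.4·π_4
π_3 = 0.1·π_1 + 0.3·π_2 + 0.3·π_3 + 0.1·π_4
Solving with the normalization constraint gives π = (0.1663, 0.3028, 0.2007, 0.3303).
So the stationary probability of Idle is 0.1663.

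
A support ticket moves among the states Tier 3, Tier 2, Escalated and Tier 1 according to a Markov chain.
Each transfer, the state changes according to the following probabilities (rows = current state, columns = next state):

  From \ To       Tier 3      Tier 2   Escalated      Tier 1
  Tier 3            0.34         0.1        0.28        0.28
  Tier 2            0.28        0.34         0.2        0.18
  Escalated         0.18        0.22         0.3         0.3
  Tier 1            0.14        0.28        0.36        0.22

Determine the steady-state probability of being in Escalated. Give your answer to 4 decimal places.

0.2867

Let the stationary distribution be π with π = πP and π_1 + π_2 + π_3 + π_4 = 1.
π_1 = 0.34·π_1 + 0.28·π_2 + 0.18·π_3 + 0.14·π_4
π_2 = 0.1·π_1 + 0.34·π_2 + 0.22·π_3 + 0.28·π_4
π_3 = 0.28·π_1 + 0.2·π_2 + 0.3·π_3 + 0.36·π_4
Solving with the normalization constraint gives π = (0.2305, 0.2354, 0.2867, 0.2473).
So the stationary probability of Escalated is 0.2867.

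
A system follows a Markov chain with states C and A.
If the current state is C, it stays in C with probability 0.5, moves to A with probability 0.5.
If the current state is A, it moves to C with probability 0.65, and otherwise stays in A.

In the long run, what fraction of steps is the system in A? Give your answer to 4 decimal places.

Let the stationary distribution be π with π = πP and π_1 + π_2 = 1.
π_1 = 0.5·π_1 + 0.65·π_2
Solving with the normalization constraint gives π = (0.5652, 0.4348).
So the stationary probability of A is 0.4348.

0.4348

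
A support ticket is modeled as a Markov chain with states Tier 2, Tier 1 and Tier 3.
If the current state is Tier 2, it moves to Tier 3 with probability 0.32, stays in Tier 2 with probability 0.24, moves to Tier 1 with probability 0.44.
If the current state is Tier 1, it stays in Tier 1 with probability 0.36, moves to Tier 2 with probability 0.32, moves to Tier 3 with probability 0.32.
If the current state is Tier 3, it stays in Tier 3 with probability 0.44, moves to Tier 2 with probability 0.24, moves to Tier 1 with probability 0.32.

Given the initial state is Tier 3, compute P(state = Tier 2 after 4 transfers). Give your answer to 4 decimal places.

Propagate the distribution vector 4 transfers from Tier 3.
After 0 transfers: (0.0000, 0.0000, 1.0000)
After 1 transfer: (0.2400, 0.3200, 0.4400)
After 2 transfers: (0.2656, 0.3616, 0.3728)
After 3 transfers: (0.2689, 0.3663, 0.3647)
After 4 transfers: (0.2693, 0.3669, 0.3638)
P(in Tier 2 after 4 transfers) = 0.2693

0.2693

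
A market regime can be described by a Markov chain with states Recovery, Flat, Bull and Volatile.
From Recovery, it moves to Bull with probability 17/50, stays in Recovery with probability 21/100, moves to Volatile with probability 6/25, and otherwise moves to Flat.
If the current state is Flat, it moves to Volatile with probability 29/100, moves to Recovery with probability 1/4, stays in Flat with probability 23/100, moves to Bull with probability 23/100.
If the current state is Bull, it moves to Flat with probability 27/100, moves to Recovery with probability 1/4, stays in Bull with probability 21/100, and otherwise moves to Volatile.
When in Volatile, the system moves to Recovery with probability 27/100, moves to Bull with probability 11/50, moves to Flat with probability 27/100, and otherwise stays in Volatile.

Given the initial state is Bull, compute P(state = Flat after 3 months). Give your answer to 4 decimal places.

Propagate the distribution vector 3 months from Bull.
After 0 months: (0.0000, 0.0000, 1.0000, 0.0000)
After 1 month: (0.2500, 0.2700, 0.2100, 0.2700)
After 2 months: (0.2454, 0.2442, 0.2506, 0.2598)
After 3 months: (0.2454, 0.2455, 0.2494, 0.2597)
P(in Flat after 3 months) = 0.2455

0.2455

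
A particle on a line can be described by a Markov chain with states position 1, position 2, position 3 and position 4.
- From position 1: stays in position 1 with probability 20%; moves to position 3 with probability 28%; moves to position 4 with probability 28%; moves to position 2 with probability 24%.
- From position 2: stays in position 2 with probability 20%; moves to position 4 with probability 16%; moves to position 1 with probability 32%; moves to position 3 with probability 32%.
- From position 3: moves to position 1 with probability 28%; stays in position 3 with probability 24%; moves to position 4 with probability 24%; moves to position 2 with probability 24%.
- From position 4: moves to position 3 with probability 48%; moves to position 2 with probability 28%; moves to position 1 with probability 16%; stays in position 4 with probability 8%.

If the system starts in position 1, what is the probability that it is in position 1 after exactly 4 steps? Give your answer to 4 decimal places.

0.2455

Propagate the distribution vector 4 steps from position 1.
After 0 steps: (1.0000, 0.0000, 0.0000, 0.0000)
After 1 step: (0.2000, 0.2400, 0.2800, 0.2800)
After 2 steps: (0.2400, 0.2416, 0.3344, 0.1840)
After 3 steps: (0.2484, 0.2377, 0.3131, 0.2008)
After 4 steps: (0.2455, 0.2385, 0.3172, 0.1988)
P(in position 1 after 4 steps) = 0.2455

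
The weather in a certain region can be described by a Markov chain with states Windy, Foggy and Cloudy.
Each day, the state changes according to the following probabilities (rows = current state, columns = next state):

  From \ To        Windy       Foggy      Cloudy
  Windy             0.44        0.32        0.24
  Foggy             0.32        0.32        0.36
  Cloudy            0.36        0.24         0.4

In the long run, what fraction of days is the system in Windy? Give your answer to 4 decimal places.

0.3785

Let the stationary distribution be π with π = πP and π_1 + π_2 + π_3 = 1.
π_1 = 0.44·π_1 + 0.32·π_2 + 0.36·π_3
π_2 = 0.32·π_1 + 0.32·π_2 + 0.24·π_3
Solving with the normalization constraint gives π = (0.3785, 0.2938, 0.3277).
So the stationary probability of Windy is 0.3785.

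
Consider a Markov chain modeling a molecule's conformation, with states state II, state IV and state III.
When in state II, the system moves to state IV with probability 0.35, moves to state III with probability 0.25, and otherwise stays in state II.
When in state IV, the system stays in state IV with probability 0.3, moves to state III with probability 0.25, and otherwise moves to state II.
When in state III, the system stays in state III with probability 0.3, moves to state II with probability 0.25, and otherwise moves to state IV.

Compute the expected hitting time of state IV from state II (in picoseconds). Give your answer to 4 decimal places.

2.6573

Let t(s) be the expected number of picoseconds to first reach state IV from state s, with t(state IV) = 0. Conditioning on the first picosecond:
t(state II) = 1 + 0.4·t(state II) + 0.25·t(state III)
t(state III) = 1 + 0.25·t(state II) + 0.3·t(state III)
Solving: t(state II) = 2.6573, t(state III) = 2.3776.
Expected picoseconds from state II to state IV: 2.6573.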